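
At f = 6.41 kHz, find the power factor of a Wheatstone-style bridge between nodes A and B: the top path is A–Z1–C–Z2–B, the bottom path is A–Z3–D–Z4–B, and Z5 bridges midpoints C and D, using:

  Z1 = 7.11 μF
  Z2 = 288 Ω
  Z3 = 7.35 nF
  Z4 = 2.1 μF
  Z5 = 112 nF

Step 1 — Angular frequency: ω = 2π·f = 2π·6410 = 4.028e+04 rad/s.
Step 2 — Component impedances:
  Z1: Z = 1/(jωC) = -j/(ω·C) = 0 - j3.492 Ω
  Z2: Z = R = 288 Ω
  Z3: Z = 1/(jωC) = -j/(ω·C) = 0 - j3378 Ω
  Z4: Z = 1/(jωC) = -j/(ω·C) = 0 - j11.82 Ω
  Z5: Z = 1/(jωC) = -j/(ω·C) = 0 - j221.7 Ω
Step 3 — Bridge requires nodal analysis (the Z5 bridge couples midpoints C and D, so the two paths cannot be reduced to a simple series/parallel combination). Setting node B to ground and injecting 1 A at node A, the 3-node admittance system at A, C, D solves to V_A = Z_AB = 105.8 - j142.1 Ω = 177.2∠-53.3° Ω.
Step 4 — Power factor: PF = cos(φ) = Re(Z)/|Z| = 105.84/177.21 = 0.5973.
Step 5 — Type: Im(Z) = -142.1 ⇒ leading (phase φ = -53.3°).

PF = 0.5973 (leading, φ = -53.3°)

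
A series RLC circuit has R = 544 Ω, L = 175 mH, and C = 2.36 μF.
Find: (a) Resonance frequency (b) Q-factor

Step 1 — Resonance condition Im(Z)=0 gives ω₀ = 1/√(LC).
Step 2 — ω₀ = 1/√(0.175·2.36e-06) = 1556 rad/s.
Step 3 — f₀ = ω₀/(2π) = 247.7 Hz.
Step 4 — Series Q: Q = ω₀L/R = 1556·0.175/544 = 0.5006.

(a) f₀ = 247.7 Hz  (b) Q = 0.5006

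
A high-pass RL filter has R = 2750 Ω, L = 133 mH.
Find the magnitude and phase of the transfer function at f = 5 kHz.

Step 1 — Angular frequency: ω = 2π·5000 = 3.142e+04 rad/s.
Step 2 — Transfer function: H(jω) = jωL/(R + jωL).
Step 3 — Numerator jωL = j·4178; denominator R + jωL = 2750 + j4178.
Step 4 — H = 0.6978 + j0.4592.
Step 5 — Magnitude: |H| = 0.8353 (-1.6 dB); phase: φ = 33.4°.

|H| = 0.8353 (-1.6 dB), φ = 33.4°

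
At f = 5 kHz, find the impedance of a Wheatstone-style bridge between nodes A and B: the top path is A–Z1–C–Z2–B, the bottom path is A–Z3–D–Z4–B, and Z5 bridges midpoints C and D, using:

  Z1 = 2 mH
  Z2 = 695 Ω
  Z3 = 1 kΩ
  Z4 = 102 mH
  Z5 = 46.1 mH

Step 1 — Angular frequency: ω = 2π·f = 2π·5000 = 3.142e+04 rad/s.
Step 2 — Component impedances:
  Z1: Z = jωL = j·3.142e+04·0.002 = 0 + j62.83 Ω
  Z2: Z = R = 695 Ω
  Z3: Z = R = 1000 Ω
  Z4: Z = jωL = j·3.142e+04·0.102 = 0 + j3204 Ω
  Z5: Z = jωL = j·3.142e+04·0.0461 = 0 + j1448 Ω
Step 3 — Bridge requires nodal analysis (the Z5 bridge couples midpoints C and D, so the two paths cannot be reduced to a simple series/parallel combination). Setting node B to ground and injecting 1 A at node A, the 3-node admittance system at A, C, D solves to V_A = Z_AB = 644.3 + j162.5 Ω = 664.5∠14.2° Ω.

Z = 644.3 + j162.5 Ω = 664.5∠14.2° Ω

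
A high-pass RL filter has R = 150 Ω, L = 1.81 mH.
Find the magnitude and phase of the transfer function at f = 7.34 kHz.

Step 1 — Angular frequency: ω = 2π·7340 = 4.612e+04 rad/s.
Step 2 — Transfer function: H(jω) = jωL/(R + jωL).
Step 3 — Numerator jωL = j·83.47; denominator R + jωL = 150 + j83.47.
Step 4 — H = 0.2365 + j0.4249.
Step 5 — Magnitude: |H| = 0.4863 (-6.3 dB); phase: φ = 60.9°.

|H| = 0.4863 (-6.3 dB), φ = 60.9°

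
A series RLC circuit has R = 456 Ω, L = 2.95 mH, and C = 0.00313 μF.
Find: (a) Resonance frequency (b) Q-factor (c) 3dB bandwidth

Step 1 — Resonance condition Im(Z)=0 gives ω₀ = 1/√(LC).
Step 2 — ω₀ = 1/√(0.00295·3.13e-09) = 3.291e+05 rad/s.
Step 3 — f₀ = ω₀/(2π) = 5.238e+04 Hz.
Step 4 — Series Q: Q = ω₀L/R = 3.291e+05·0.00295/456 = 2.129.
Step 5 — 3dB bandwidth: Δω = ω₀/Q = 1.546e+05 rad/s; BW = Δω/(2π) = 2.46e+04 Hz.

(a) f₀ = 5.238e+04 Hz  (b) Q = 2.129  (c) BW = 2.46e+04 Hz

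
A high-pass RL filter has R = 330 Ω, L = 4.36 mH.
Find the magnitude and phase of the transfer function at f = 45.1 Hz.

Step 1 — Angular frequency: ω = 2π·45.1 = 283.4 rad/s.
Step 2 — Transfer function: H(jω) = jωL/(R + jωL).
Step 3 — Numerator jωL = j·1.236; denominator R + jωL = 330 + j1.236.
Step 4 — H = 1.402e-05 + j0.003744.
Step 5 — Magnitude: |H| = 0.003744 (-48.5 dB); phase: φ = 89.8°.

|H| = 0.003744 (-48.5 dB), φ = 89.8°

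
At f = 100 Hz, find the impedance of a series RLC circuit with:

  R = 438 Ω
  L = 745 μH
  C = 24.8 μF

Step 1 — Angular frequency: ω = 2π·f = 2π·100 = 628.3 rad/s.
Step 2 — Component impedances:
  R: Z = R = 438 Ω
  L: Z = jωL = j·628.3·0.000745 = 0 + j0.4681 Ω
  C: Z = 1/(jωC) = -j/(ω·C) = 0 - j64.18 Ω
Step 3 — Series combination: Z_total = R + L + C = 438 - j63.71 Ω = 442.6∠-8.3° Ω.

Z = 438 - j63.71 Ω = 442.6∠-8.3° Ω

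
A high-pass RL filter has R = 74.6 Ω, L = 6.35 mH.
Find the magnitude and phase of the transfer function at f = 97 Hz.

Step 1 — Angular frequency: ω = 2π·97 = 609.5 rad/s.
Step 2 — Transfer function: H(jω) = jωL/(R + jωL).
Step 3 — Numerator jωL = j·3.87; denominator R + jωL = 74.6 + j3.87.
Step 4 — H = 0.002684 + j0.05174.
Step 5 — Magnitude: |H| = 0.05181 (-25.7 dB); phase: φ = 87.0°.

|H| = 0.05181 (-25.7 dB), φ = 87.0°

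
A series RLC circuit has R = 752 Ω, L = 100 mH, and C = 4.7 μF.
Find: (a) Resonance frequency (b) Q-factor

Step 1 — Resonance condition Im(Z)=0 gives ω₀ = 1/√(LC).
Step 2 — ω₀ = 1/√(0.1·4.7e-06) = 1459 rad/s.
Step 3 — f₀ = ω₀/(2π) = 232.2 Hz.
Step 4 — Series Q: Q = ω₀L/R = 1459·0.1/752 = 0.194.

(a) f₀ = 232.2 Hz  (b) Q = 0.194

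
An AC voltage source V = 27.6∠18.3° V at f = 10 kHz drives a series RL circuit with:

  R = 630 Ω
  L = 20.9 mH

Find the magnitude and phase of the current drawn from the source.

Step 1 — Angular frequency: ω = 2π·f = 2π·1e+04 = 6.283e+04 rad/s.
Step 2 — Component impedances:
  R: Z = R = 630 Ω
  L: Z = jωL = j·6.283e+04·0.0209 = 0 + j1313 Ω
Step 3 — Series combination: Z_total = R + L = 630 + j1313 Ω = 1456∠64.4° Ω.
Step 4 — Source phasor: V = 27.6∠18.3° V = 26.2 + j8.666 V.
Step 5 — Ohm's law: I = V / Z_total = (26.2 + j8.666) / (630 + j1313) = 0.01315 - j0.01365 A.
Step 6 — Convert to polar: |I| = 0.01895 A, ∠I = -46.1°.

I = 0.01895∠-46.1° A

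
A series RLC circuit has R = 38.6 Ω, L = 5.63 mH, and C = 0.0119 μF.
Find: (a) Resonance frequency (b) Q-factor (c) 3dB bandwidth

Step 1 — Resonance: ω₀ = 1/√(LC) = 1/√(0.00563·1.19e-08) = 1.222e+05 rad/s.
Step 2 — f₀ = ω₀/(2π) = 1.944e+04 Hz.
Step 3 — Series Q: Q = ω₀L/R = 1.222e+05·0.00563/38.6 = 17.82.
Step 4 — Bandwidth: Δω = ω₀/Q = 6856 rad/s; BW = Δω/(2π) = 1091 Hz.

(a) f₀ = 1.944e+04 Hz  (b) Q = 17.82  (c) BW = 1091 Hz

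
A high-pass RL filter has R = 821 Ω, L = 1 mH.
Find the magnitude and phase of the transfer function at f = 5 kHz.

Step 1 — Angular frequency: ω = 2π·5000 = 3.142e+04 rad/s.
Step 2 — Transfer function: H(jω) = jωL/(R + jωL).
Step 3 — Numerator jωL = j·31.42; denominator R + jωL = 821 + j31.42.
Step 4 — H = 0.001462 + j0.03821.
Step 5 — Magnitude: |H| = 0.03824 (-28.4 dB); phase: φ = 87.8°.

|H| = 0.03824 (-28.4 dB), φ = 87.8°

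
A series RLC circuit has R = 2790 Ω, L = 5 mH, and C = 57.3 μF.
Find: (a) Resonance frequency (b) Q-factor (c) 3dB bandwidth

Step 1 — Resonance: ω₀ = 1/√(LC) = 1/√(0.005·5.73e-05) = 1868 rad/s.
Step 2 — f₀ = ω₀/(2π) = 297.3 Hz.
Step 3 — Series Q: Q = ω₀L/R = 1868·0.005/2790 = 0.003348.
Step 4 — Bandwidth: Δω = ω₀/Q = 5.58e+05 rad/s; BW = Δω/(2π) = 8.881e+04 Hz.

(a) f₀ = 297.3 Hz  (b) Q = 0.003348  (c) BW = 8.881e+04 Hz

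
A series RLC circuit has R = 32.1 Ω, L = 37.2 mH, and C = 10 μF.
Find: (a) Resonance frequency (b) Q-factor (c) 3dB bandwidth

Step 1 — Resonance: ω₀ = 1/√(LC) = 1/√(0.0372·1e-05) = 1640 rad/s.
Step 2 — f₀ = ω₀/(2π) = 260.9 Hz.
Step 3 — Series Q: Q = ω₀L/R = 1640·0.0372/32.1 = 1.9.
Step 4 — Bandwidth: Δω = ω₀/Q = 862.9 rad/s; BW = Δω/(2π) = 137.3 Hz.

(a) f₀ = 260.9 Hz  (b) Q = 1.9  (c) BW = 137.3 Hz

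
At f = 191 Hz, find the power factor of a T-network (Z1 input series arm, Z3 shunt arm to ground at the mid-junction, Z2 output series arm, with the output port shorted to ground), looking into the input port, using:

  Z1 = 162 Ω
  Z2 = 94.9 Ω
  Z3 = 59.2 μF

Step 1 — Angular frequency: ω = 2π·f = 2π·191 = 1200 rad/s.
Step 2 — Component impedances:
  Z1: Z = R = 162 Ω
  Z2: Z = R = 94.9 Ω
  Z3: Z = 1/(jωC) = -j/(ω·C) = 0 - j14.08 Ω
Step 3 — With the output port shorted to ground, the output series arm Z2 runs from the junction to ground; the shunt arm Z3 also runs from the junction to ground. They appear in parallel: Z3 || Z2 = 2.043 - j13.77 Ω.
Step 4 — Series with input arm Z1: Z_in = Z1 + (Z3 || Z2) = 164 - j13.77 Ω = 164.6∠-4.8° Ω.
Step 5 — Power factor: PF = cos(φ) = Re(Z)/|Z| = 164.04/164.62 = 0.9965.
Step 6 — Type: Im(Z) = -13.77 ⇒ leading (phase φ = -4.8°).

PF = 0.9965 (leading, φ = -4.8°)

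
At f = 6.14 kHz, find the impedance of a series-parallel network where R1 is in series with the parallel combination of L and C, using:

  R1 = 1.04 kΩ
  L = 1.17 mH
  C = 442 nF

Step 1 — Angular frequency: ω = 2π·f = 2π·6140 = 3.858e+04 rad/s.
Step 2 — Component impedances:
  R1: Z = R = 1040 Ω
  L: Z = jωL = j·3.858e+04·0.00117 = 0 + j45.14 Ω
  C: Z = 1/(jωC) = -j/(ω·C) = 0 - j58.64 Ω
Step 3 — Parallel branch: L || C = 1/(1/L + 1/C) = 0 + j196 Ω.
Step 4 — Series with R1: Z_total = R1 + (L || C) = 1040 + j196 Ω = 1058∠10.7° Ω.

Z = 1040 + j196 Ω = 1058∠10.7° Ω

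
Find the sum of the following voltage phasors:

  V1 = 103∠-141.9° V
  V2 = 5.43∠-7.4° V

Step 1 — Convert each phasor to rectangular form:
  V1 = 103·(cos(-141.9°) + j·sin(-141.9°)) = -81.05 - j63.55 V
  V2 = 5.43·(cos(-7.4°) + j·sin(-7.4°)) = 5.385 - j0.6994 V
Step 2 — Sum components: V_total = -75.67 - j64.25 V.
Step 3 — Convert to polar: |V_total| = 99.27 V, ∠V_total = -139.7°.

V_total = 99.27∠-139.7° V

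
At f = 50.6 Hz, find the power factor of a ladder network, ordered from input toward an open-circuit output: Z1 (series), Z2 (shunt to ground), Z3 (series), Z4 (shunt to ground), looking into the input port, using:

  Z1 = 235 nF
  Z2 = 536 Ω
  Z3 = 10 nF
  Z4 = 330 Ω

Step 1 — Angular frequency: ω = 2π·f = 2π·50.6 = 317.9 rad/s.
Step 2 — Component impedances:
  Z1: Z = 1/(jωC) = -j/(ω·C) = 0 - j1.338e+04 Ω
  Z2: Z = R = 536 Ω
  Z3: Z = 1/(jωC) = -j/(ω·C) = 0 - j3.145e+05 Ω
  Z4: Z = R = 330 Ω
Step 3 — Ladder network (open output): work backward from the far end, alternating series and parallel combinations. Z_in = 536 - j1.339e+04 Ω = 1.34e+04∠-87.7° Ω.
Step 4 — Power factor: PF = cos(φ) = Re(Z)/|Z| = 536/13396 = 0.04001.
Step 5 — Type: Im(Z) = -1.339e+04 ⇒ leading (phase φ = -87.7°).

PF = 0.04001 (leading, φ = -87.7°)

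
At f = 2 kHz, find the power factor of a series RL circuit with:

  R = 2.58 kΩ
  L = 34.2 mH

Step 1 — Angular frequency: ω = 2π·f = 2π·2000 = 1.257e+04 rad/s.
Step 2 — Component impedances:
  R: Z = R = 2580 Ω
  L: Z = jωL = j·1.257e+04·0.0342 = 0 + j429.8 Ω
Step 3 — Series combination: Z_total = R + L = 2580 + j429.8 Ω = 2616∠9.5° Ω.
Step 4 — Power factor: PF = cos(φ) = Re(Z)/|Z| = 2580/2615.6 = 0.9864.
Step 5 — Type: Im(Z) = 429.8 ⇒ lagging (phase φ = 9.5°).

PF = 0.9864 (lagging, φ = 9.5°)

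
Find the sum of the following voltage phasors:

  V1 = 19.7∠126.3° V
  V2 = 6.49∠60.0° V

Step 1 — Convert each phasor to rectangular form:
  V1 = 19.7·(cos(126.3°) + j·sin(126.3°)) = -11.66 + j15.88 V
  V2 = 6.49·(cos(60.0°) + j·sin(60.0°)) = 3.245 + j5.621 V
Step 2 — Sum components: V_total = -8.418 + j21.5 V.
Step 3 — Convert to polar: |V_total| = 23.09 V, ∠V_total = 111.4°.

V_total = 23.09∠111.4° V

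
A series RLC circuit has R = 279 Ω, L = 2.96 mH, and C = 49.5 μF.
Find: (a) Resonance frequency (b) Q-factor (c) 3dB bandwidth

Step 1 — Resonance: ω₀ = 1/√(LC) = 1/√(0.00296·4.95e-05) = 2612 rad/s.
Step 2 — f₀ = ω₀/(2π) = 415.8 Hz.
Step 3 — Series Q: Q = ω₀L/R = 2612·0.00296/279 = 0.02772.
Step 4 — Bandwidth: Δω = ω₀/Q = 9.426e+04 rad/s; BW = Δω/(2π) = 1.5e+04 Hz.

(a) f₀ = 415.8 Hz  (b) Q = 0.02772  (c) BW = 1.5e+04 Hz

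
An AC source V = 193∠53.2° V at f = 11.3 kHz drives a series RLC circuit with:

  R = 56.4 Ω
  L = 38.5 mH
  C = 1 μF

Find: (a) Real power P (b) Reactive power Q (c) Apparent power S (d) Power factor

Step 1 — Angular frequency: ω = 2π·f = 2π·1.13e+04 = 7.1e+04 rad/s.
Step 2 — Component impedances:
  R: Z = R = 56.4 Ω
  L: Z = jωL = j·7.1e+04·0.0385 = 0 + j2733 Ω
  C: Z = 1/(jωC) = -j/(ω·C) = 0 - j14.08 Ω
Step 3 — Series combination: Z_total = R + L + C = 56.4 + j2719 Ω = 2720∠88.8° Ω.
Step 4 — Source phasor: V = 193∠53.2° V = 115.6 + j154.5 V.
Step 5 — Current: I = V / Z = 0.05769 - j0.04132 A = 0.07096∠-35.6° A.
Step 6 — Complex power: S = V·I* = 0.284 + j13.69 VA.
Step 7 — Real power: P = Re(S) = 0.284 W.
Step 8 — Reactive power: Q = Im(S) = 13.69 VAR.
Step 9 — Apparent power: |S| = 13.69 VA.
Step 10 — Power factor: PF = P/|S| = 0.02074 (lagging).

(a) P = 0.284 W  (b) Q = 13.69 VAR  (c) S = 13.69 VA  (d) PF = 0.02074 (lagging)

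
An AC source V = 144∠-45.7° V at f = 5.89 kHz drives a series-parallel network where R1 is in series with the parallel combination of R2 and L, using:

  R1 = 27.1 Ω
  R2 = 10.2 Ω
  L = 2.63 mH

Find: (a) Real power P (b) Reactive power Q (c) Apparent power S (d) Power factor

Step 1 — Angular frequency: ω = 2π·f = 2π·5890 = 3.701e+04 rad/s.
Step 2 — Component impedances:
  R1: Z = R = 27.1 Ω
  R2: Z = R = 10.2 Ω
  L: Z = jωL = j·3.701e+04·0.00263 = 0 + j97.33 Ω
Step 3 — Parallel branch: R2 || L = 1/(1/R2 + 1/L) = 10.09 + j1.057 Ω.
Step 4 — Series with R1: Z_total = R1 + (R2 || L) = 37.19 + j1.057 Ω = 37.2∠1.6° Ω.
Step 5 — Source phasor: V = 144∠-45.7° V = 100.6 - j103.1 V.
Step 6 — Current: I = V / Z = 2.623 - j2.846 A = 3.871∠-47.3° A.
Step 7 — Complex power: S = V·I* = 557.1 + j15.84 VA.
Step 8 — Real power: P = Re(S) = 557.1 W.
Step 9 — Reactive power: Q = Im(S) = 15.84 VAR.
Step 10 — Apparent power: |S| = 557.4 VA.
Step 11 — Power factor: PF = P/|S| = 0.9996 (lagging).

(a) P = 557.1 W  (b) Q = 15.84 VAR  (c) S = 557.4 VA  (d) PF = 0.9996 (lagging)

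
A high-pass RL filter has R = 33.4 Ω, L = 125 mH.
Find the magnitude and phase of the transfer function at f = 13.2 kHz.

Step 1 — Angular frequency: ω = 2π·1.32e+04 = 8.294e+04 rad/s.
Step 2 — Transfer function: H(jω) = jωL/(R + jωL).
Step 3 — Numerator jωL = j·1.037e+04; denominator R + jωL = 33.4 + j1.037e+04.
Step 4 — H = 1 + j0.003222.
Step 5 — Magnitude: |H| = 1 (-0.0 dB); phase: φ = 0.2°.

|H| = 1 (-0.0 dB), φ = 0.2°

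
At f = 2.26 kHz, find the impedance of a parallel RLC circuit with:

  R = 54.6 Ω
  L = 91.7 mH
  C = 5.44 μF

Step 1 — Angular frequency: ω = 2π·f = 2π·2260 = 1.42e+04 rad/s.
Step 2 — Component impedances:
  R: Z = R = 54.6 Ω
  L: Z = jωL = j·1.42e+04·0.0917 = 0 + j1302 Ω
  C: Z = 1/(jωC) = -j/(ω·C) = 0 - j12.95 Ω
Step 3 — Parallel combination: 1/Z_total = 1/R + 1/L + 1/C; Z_total = 2.961 - j12.37 Ω = 12.72∠-76.5° Ω.

Z = 2.961 - j12.37 Ω = 12.72∠-76.5° Ω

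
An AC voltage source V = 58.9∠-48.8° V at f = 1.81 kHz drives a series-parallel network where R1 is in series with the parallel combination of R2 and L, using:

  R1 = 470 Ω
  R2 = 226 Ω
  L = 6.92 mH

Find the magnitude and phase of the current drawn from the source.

Step 1 — Angular frequency: ω = 2π·f = 2π·1810 = 1.137e+04 rad/s.
Step 2 — Component impedances:
  R1: Z = R = 470 Ω
  R2: Z = R = 226 Ω
  L: Z = jωL = j·1.137e+04·0.00692 = 0 + j78.7 Ω
Step 3 — Parallel branch: R2 || L = 1/(1/R2 + 1/L) = 24.44 + j70.19 Ω.
Step 4 — Series with R1: Z_total = R1 + (R2 || L) = 494.4 + j70.19 Ω = 499.4∠8.1° Ω.
Step 5 — Source phasor: V = 58.9∠-48.8° V = 38.8 - j44.32 V.
Step 6 — Ohm's law: I = V / Z_total = (38.8 - j44.32) / (494.4 + j70.19) = 0.06444 - j0.09878 A.
Step 7 — Convert to polar: |I| = 0.1179 A, ∠I = -56.9°.

I = 0.1179∠-56.9° A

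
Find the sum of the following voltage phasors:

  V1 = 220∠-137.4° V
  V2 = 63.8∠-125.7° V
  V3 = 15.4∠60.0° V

Step 1 — Convert each phasor to rectangular form:
  V1 = 220·(cos(-137.4°) + j·sin(-137.4°)) = -161.9 - j148.9 V
  V2 = 63.8·(cos(-125.7°) + j·sin(-125.7°)) = -37.23 - j51.81 V
  V3 = 15.4·(cos(60.0°) + j·sin(60.0°)) = 7.7 + j13.34 V
Step 2 — Sum components: V_total = -191.5 - j187.4 V.
Step 3 — Convert to polar: |V_total| = 267.9 V, ∠V_total = -135.6°.

V_total = 267.9∠-135.6° V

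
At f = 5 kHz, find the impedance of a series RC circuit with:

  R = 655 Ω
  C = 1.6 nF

Step 1 — Angular frequency: ω = 2π·f = 2π·5000 = 3.142e+04 rad/s.
Step 2 — Component impedances:
  R: Z = R = 655 Ω
  C: Z = 1/(jωC) = -j/(ω·C) = 0 - j1.989e+04 Ω
Step 3 — Series combination: Z_total = R + C = 655 - j1.989e+04 Ω = 1.991e+04∠-88.1° Ω.

Z = 655 - j1.989e+04 Ω = 1.991e+04∠-88.1° Ω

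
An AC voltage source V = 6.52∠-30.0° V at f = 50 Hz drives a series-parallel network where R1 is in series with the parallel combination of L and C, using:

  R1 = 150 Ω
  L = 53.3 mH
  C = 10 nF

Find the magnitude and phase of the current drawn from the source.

Step 1 — Angular frequency: ω = 2π·f = 2π·50 = 314.2 rad/s.
Step 2 — Component impedances:
  R1: Z = R = 150 Ω
  L: Z = jωL = j·314.2·0.0533 = 0 + j16.74 Ω
  C: Z = 1/(jωC) = -j/(ω·C) = 0 - j3.183e+05 Ω
Step 3 — Parallel branch: L || C = 1/(1/L + 1/C) = 0 + j16.75 Ω.
Step 4 — Series with R1: Z_total = R1 + (L || C) = 150 + j16.75 Ω = 150.9∠6.4° Ω.
Step 5 — Source phasor: V = 6.52∠-30.0° V = 5.646 - j3.26 V.
Step 6 — Ohm's law: I = V / Z_total = (5.646 - j3.26) / (150 + j16.75) = 0.03478 - j0.02562 A.
Step 7 — Convert to polar: |I| = 0.0432 A, ∠I = -36.4°.

I = 0.0432∠-36.4° A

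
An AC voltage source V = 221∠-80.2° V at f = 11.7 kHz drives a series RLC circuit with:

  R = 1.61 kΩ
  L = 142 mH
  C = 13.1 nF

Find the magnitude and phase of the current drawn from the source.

Step 1 — Angular frequency: ω = 2π·f = 2π·1.17e+04 = 7.351e+04 rad/s.
Step 2 — Component impedances:
  R: Z = R = 1610 Ω
  L: Z = jωL = j·7.351e+04·0.142 = 0 + j1.044e+04 Ω
  C: Z = 1/(jωC) = -j/(ω·C) = 0 - j1038 Ω
Step 3 — Series combination: Z_total = R + L + C = 1610 + j9400 Ω = 9537∠80.3° Ω.
Step 4 — Source phasor: V = 221∠-80.2° V = 37.62 - j217.8 V.
Step 5 — Ohm's law: I = V / Z_total = (37.62 - j217.8) / (1610 + j9400) = -0.02184 - j0.007742 A.
Step 6 — Convert to polar: |I| = 0.02317 A, ∠I = -160.5°.

I = 0.02317∠-160.5° A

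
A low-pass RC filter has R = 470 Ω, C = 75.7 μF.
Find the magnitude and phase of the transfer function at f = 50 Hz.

Step 1 — Angular frequency: ω = 2π·50 = 314.2 rad/s.
Step 2 — Transfer function: H(jω) = 1/(1 + jωRC).
Step 3 — Denominator: 1 + jωRC = 1 + j·314.2·470·7.57e-05 = 1 + j11.18.
Step 4 — H = 0.007941 - j0.08876.
Step 5 — Magnitude: |H| = 0.08911 (-21.0 dB); phase: φ = -84.9°.

|H| = 0.08911 (-21.0 dB), φ = -84.9°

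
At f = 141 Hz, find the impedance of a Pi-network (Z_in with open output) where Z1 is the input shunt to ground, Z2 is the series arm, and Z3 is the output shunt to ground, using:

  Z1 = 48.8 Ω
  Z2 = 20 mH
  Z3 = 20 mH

Step 1 — Angular frequency: ω = 2π·f = 2π·141 = 885.9 rad/s.
Step 2 — Component impedances:
  Z1: Z = R = 48.8 Ω
  Z2: Z = jωL = j·885.9·0.02 = 0 + j17.72 Ω
  Z3: Z = jωL = j·885.9·0.02 = 0 + j17.72 Ω
Step 3 — With open output, the series arm Z2 and the output shunt Z3 appear in series to ground: Z2 + Z3 = 0 + j35.44 Ω.
Step 4 — Parallel with input shunt Z1: Z_in = Z1 || (Z2 + Z3) = 16.85 + j23.2 Ω = 28.67∠54.0° Ω.

Z = 16.85 + j23.2 Ω = 28.67∠54.0° Ω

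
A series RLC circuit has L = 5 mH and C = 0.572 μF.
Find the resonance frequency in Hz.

Step 1 — Resonance condition Im(Z)=0 gives ω₀ = 1/√(LC).
Step 2 — ω₀ = 1/√(0.005·5.72e-07) = 1.87e+04 rad/s.
Step 3 — f₀ = ω₀/(2π) = 2976 Hz.

f₀ = 2976 Hz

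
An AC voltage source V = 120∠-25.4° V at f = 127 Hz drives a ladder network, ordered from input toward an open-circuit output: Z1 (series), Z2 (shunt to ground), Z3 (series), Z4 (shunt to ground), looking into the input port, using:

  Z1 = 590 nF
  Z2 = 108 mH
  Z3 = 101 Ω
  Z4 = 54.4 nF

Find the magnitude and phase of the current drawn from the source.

Step 1 — Angular frequency: ω = 2π·f = 2π·127 = 798 rad/s.
Step 2 — Component impedances:
  Z1: Z = 1/(jωC) = -j/(ω·C) = 0 - j2124 Ω
  Z2: Z = jωL = j·798·0.108 = 0 + j86.18 Ω
  Z3: Z = R = 101 Ω
  Z4: Z = 1/(jωC) = -j/(ω·C) = 0 - j2.304e+04 Ω
Step 3 — Ladder network (open output): work backward from the far end, alternating series and parallel combinations. Z_in = 0.001424 - j2038 Ω = 2038∠-90.0° Ω.
Step 4 — Source phasor: V = 120∠-25.4° V = 108.4 - j51.47 V.
Step 5 — Ohm's law: I = V / Z_total = (108.4 - j51.47) / (0.001424 - j2038) = 0.02526 + j0.0532 A.
Step 6 — Convert to polar: |I| = 0.05889 A, ∠I = 64.6°.

I = 0.05889∠64.6° A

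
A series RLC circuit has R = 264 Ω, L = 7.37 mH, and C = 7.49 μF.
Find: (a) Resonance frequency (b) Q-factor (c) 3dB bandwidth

Step 1 — Resonance: ω₀ = 1/√(LC) = 1/√(0.00737·7.49e-06) = 4256 rad/s.
Step 2 — f₀ = ω₀/(2π) = 677.4 Hz.
Step 3 — Series Q: Q = ω₀L/R = 4256·0.00737/264 = 0.1188.
Step 4 — Bandwidth: Δω = ω₀/Q = 3.582e+04 rad/s; BW = Δω/(2π) = 5701 Hz.

(a) f₀ = 677.4 Hz  (b) Q = 0.1188  (c) BW = 5701 Hz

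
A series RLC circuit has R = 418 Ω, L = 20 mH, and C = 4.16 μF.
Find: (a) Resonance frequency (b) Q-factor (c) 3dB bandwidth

Step 1 — Resonance condition Im(Z)=0 gives ω₀ = 1/√(LC).
Step 2 — ω₀ = 1/√(0.02·4.16e-06) = 3467 rad/s.
Step 3 — f₀ = ω₀/(2π) = 551.8 Hz.
Step 4 — Series Q: Q = ω₀L/R = 3467·0.02/418 = 0.1659.
Step 5 — 3dB bandwidth: Δω = ω₀/Q = 2.09e+04 rad/s; BW = Δω/(2π) = 3326 Hz.

(a) f₀ = 551.8 Hz  (b) Q = 0.1659  (c) BW = 3326 Hz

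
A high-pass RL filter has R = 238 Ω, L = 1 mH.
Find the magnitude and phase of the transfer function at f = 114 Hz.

Step 1 — Angular frequency: ω = 2π·114 = 716.3 rad/s.
Step 2 — Transfer function: H(jω) = jωL/(R + jωL).
Step 3 — Numerator jωL = j·0.7163; denominator R + jωL = 238 + j0.7163.
Step 4 — H = 9.058e-06 + j0.00301.
Step 5 — Magnitude: |H| = 0.00301 (-50.4 dB); phase: φ = 89.8°.

|H| = 0.00301 (-50.4 dB), φ = 89.8°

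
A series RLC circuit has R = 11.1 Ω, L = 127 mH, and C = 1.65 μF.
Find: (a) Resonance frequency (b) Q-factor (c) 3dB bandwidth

Step 1 — Resonance: ω₀ = 1/√(LC) = 1/√(0.127·1.65e-06) = 2185 rad/s.
Step 2 — f₀ = ω₀/(2π) = 347.7 Hz.
Step 3 — Series Q: Q = ω₀L/R = 2185·0.127/11.1 = 24.99.
Step 4 — Bandwidth: Δω = ω₀/Q = 87.4 rad/s; BW = Δω/(2π) = 13.91 Hz.

(a) f₀ = 347.7 Hz  (b) Q = 24.99  (c) BW = 13.91 Hz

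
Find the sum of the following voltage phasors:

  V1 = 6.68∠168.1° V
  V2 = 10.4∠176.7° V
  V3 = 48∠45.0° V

Step 1 — Convert each phasor to rectangular form:
  V1 = 6.68·(cos(168.1°) + j·sin(168.1°)) = -6.536 + j1.377 V
  V2 = 10.4·(cos(176.7°) + j·sin(176.7°)) = -10.38 + j0.5987 V
  V3 = 48·(cos(45.0°) + j·sin(45.0°)) = 33.94 + j33.94 V
Step 2 — Sum components: V_total = 17.02 + j35.92 V.
Step 3 — Convert to polar: |V_total| = 39.75 V, ∠V_total = 64.6°.

V_total = 39.75∠64.6° V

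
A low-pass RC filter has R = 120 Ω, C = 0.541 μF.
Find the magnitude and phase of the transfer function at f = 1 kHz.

Step 1 — Angular frequency: ω = 2π·1000 = 6283 rad/s.
Step 2 — Transfer function: H(jω) = 1/(1 + jωRC).
Step 3 — Denominator: 1 + jωRC = 1 + j·6283·120·5.41e-07 = 1 + j0.4079.
Step 4 — H = 0.8573 - j0.3497.
Step 5 — Magnitude: |H| = 0.9259 (-0.7 dB); phase: φ = -22.2°.

|H| = 0.9259 (-0.7 dB), φ = -22.2°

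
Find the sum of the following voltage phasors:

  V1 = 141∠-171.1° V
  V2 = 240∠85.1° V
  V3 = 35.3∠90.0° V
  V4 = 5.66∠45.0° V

Step 1 — Convert each phasor to rectangular form:
  V1 = 141·(cos(-171.1°) + j·sin(-171.1°)) = -139.3 - j21.81 V
  V2 = 240·(cos(85.1°) + j·sin(85.1°)) = 20.5 + j239.1 V
  V3 = 35.3·(cos(90.0°) + j·sin(90.0°)) = 0 + j35.3 V
  V4 = 5.66·(cos(45.0°) + j·sin(45.0°)) = 4.002 + j4.002 V
Step 2 — Sum components: V_total = -114.8 + j256.6 V.
Step 3 — Convert to polar: |V_total| = 281.1 V, ∠V_total = 114.1°.

V_total = 281.1∠114.1° V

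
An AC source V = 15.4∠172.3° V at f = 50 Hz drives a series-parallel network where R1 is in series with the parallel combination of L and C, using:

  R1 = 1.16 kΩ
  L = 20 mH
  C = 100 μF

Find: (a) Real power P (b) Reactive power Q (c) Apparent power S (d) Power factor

Step 1 — Angular frequency: ω = 2π·f = 2π·50 = 314.2 rad/s.
Step 2 — Component impedances:
  R1: Z = R = 1160 Ω
  L: Z = jωL = j·314.2·0.02 = 0 + j6.283 Ω
  C: Z = 1/(jωC) = -j/(ω·C) = 0 - j31.83 Ω
Step 3 — Parallel branch: L || C = 1/(1/L + 1/C) = 0 + j7.828 Ω.
Step 4 — Series with R1: Z_total = R1 + (L || C) = 1160 + j7.828 Ω = 1160∠0.4° Ω.
Step 5 — Source phasor: V = 15.4∠172.3° V = -15.26 + j2.063 V.
Step 6 — Current: I = V / Z = -0.01314 + j0.001867 A = 0.01328∠171.9° A.
Step 7 — Complex power: S = V·I* = 0.2044 + j0.00138 VA.
Step 8 — Real power: P = Re(S) = 0.2044 W.
Step 9 — Reactive power: Q = Im(S) = 0.00138 VAR.
Step 10 — Apparent power: |S| = 0.2044 VA.
Step 11 — Power factor: PF = P/|S| = 1 (lagging).

(a) P = 0.2044 W  (b) Q = 0.00138 VAR  (c) S = 0.2044 VA  (d) PF = 1 (lagging)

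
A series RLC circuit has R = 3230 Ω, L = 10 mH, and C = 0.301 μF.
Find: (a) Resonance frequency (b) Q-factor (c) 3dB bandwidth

Step 1 — Resonance: ω₀ = 1/√(LC) = 1/√(0.01·3.01e-07) = 1.823e+04 rad/s.
Step 2 — f₀ = ω₀/(2π) = 2901 Hz.
Step 3 — Series Q: Q = ω₀L/R = 1.823e+04·0.01/3230 = 0.05643.
Step 4 — Bandwidth: Δω = ω₀/Q = 3.23e+05 rad/s; BW = Δω/(2π) = 5.141e+04 Hz.

(a) f₀ = 2901 Hz  (b) Q = 0.05643  (c) BW = 5.141e+04 Hz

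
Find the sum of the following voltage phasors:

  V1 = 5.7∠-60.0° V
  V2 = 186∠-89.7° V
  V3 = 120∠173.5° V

Step 1 — Convert each phasor to rectangular form:
  V1 = 5.7·(cos(-60.0°) + j·sin(-60.0°)) = 2.85 - j4.936 V
  V2 = 186·(cos(-89.7°) + j·sin(-89.7°)) = 0.9739 - j186 V
  V3 = 120·(cos(173.5°) + j·sin(173.5°)) = -119.2 + j13.58 V
Step 2 — Sum components: V_total = -115.4 - j177.3 V.
Step 3 — Convert to polar: |V_total| = 211.6 V, ∠V_total = -123.1°.

V_total = 211.6∠-123.1° V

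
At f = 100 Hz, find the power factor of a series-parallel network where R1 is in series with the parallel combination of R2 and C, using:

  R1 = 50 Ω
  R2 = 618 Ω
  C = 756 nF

Step 1 — Angular frequency: ω = 2π·f = 2π·100 = 628.3 rad/s.
Step 2 — Component impedances:
  R1: Z = R = 50 Ω
  R2: Z = R = 618 Ω
  C: Z = 1/(jωC) = -j/(ω·C) = 0 - j2105 Ω
Step 3 — Parallel branch: R2 || C = 1/(1/R2 + 1/C) = 569 - j167 Ω.
Step 4 — Series with R1: Z_total = R1 + (R2 || C) = 619 - j167 Ω = 641.1∠-15.1° Ω.
Step 5 — Power factor: PF = cos(φ) = Re(Z)/|Z| = 619/641.1 = 0.9655.
Step 6 — Type: Im(Z) = -167 ⇒ leading (phase φ = -15.1°).

PF = 0.9655 (leading, φ = -15.1°)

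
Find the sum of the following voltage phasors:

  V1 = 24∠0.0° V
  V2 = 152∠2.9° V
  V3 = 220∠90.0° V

Step 1 — Convert each phasor to rectangular form:
  V1 = 24·(cos(0.0°) + j·sin(0.0°)) = 24 V
  V2 = 152·(cos(2.9°) + j·sin(2.9°)) = 151.8 + j7.69 V
  V3 = 220·(cos(90.0°) + j·sin(90.0°)) = 0 + j220 V
Step 2 — Sum components: V_total = 175.8 + j227.7 V.
Step 3 — Convert to polar: |V_total| = 287.7 V, ∠V_total = 52.3°.

V_total = 287.7∠52.3° V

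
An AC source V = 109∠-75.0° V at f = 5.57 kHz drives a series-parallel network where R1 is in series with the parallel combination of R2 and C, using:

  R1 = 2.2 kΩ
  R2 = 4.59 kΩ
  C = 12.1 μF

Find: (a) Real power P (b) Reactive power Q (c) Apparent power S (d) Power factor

Step 1 — Angular frequency: ω = 2π·f = 2π·5570 = 3.5e+04 rad/s.
Step 2 — Component impedances:
  R1: Z = R = 2200 Ω
  R2: Z = R = 4590 Ω
  C: Z = 1/(jωC) = -j/(ω·C) = 0 - j2.361 Ω
Step 3 — Parallel branch: R2 || C = 1/(1/R2 + 1/C) = 0.001215 - j2.361 Ω.
Step 4 — Series with R1: Z_total = R1 + (R2 || C) = 2200 - j2.361 Ω = 2200∠-0.1° Ω.
Step 5 — Source phasor: V = 109∠-75.0° V = 28.21 - j105.3 V.
Step 6 — Current: I = V / Z = 0.01287 - j0.04784 A = 0.04955∠-74.9° A.
Step 7 — Complex power: S = V·I* = 5.4 - j0.005797 VA.
Step 8 — Real power: P = Re(S) = 5.4 W.
Step 9 — Reactive power: Q = Im(S) = -0.005797 VAR.
Step 10 — Apparent power: |S| = 5.4 VA.
Step 11 — Power factor: PF = P/|S| = 1 (leading).

(a) P = 5.4 W  (b) Q = -0.005797 VAR  (c) S = 5.4 VA  (d) PF = 1 (leading)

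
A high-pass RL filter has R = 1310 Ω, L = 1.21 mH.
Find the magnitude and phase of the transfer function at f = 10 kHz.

Step 1 — Angular frequency: ω = 2π·1e+04 = 6.283e+04 rad/s.
Step 2 — Transfer function: H(jω) = jωL/(R + jωL).
Step 3 — Numerator jωL = j·76.03; denominator R + jωL = 1310 + j76.03.
Step 4 — H = 0.003357 + j0.05784.
Step 5 — Magnitude: |H| = 0.05794 (-24.7 dB); phase: φ = 86.7°.

|H| = 0.05794 (-24.7 dB), φ = 86.7°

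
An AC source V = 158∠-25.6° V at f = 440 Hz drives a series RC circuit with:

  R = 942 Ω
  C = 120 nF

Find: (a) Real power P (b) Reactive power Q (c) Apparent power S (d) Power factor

Step 1 — Angular frequency: ω = 2π·f = 2π·440 = 2765 rad/s.
Step 2 — Component impedances:
  R: Z = R = 942 Ω
  C: Z = 1/(jωC) = -j/(ω·C) = 0 - j3014 Ω
Step 3 — Series combination: Z_total = R + C = 942 - j3014 Ω = 3158∠-72.6° Ω.
Step 4 — Source phasor: V = 158∠-25.6° V = 142.5 - j68.27 V.
Step 5 — Current: I = V / Z = 0.03409 + j0.03662 A = 0.05003∠47.0° A.
Step 6 — Complex power: S = V·I* = 2.358 - j7.545 VA.
Step 7 — Real power: P = Re(S) = 2.358 W.
Step 8 — Reactive power: Q = Im(S) = -7.545 VAR.
Step 9 — Apparent power: |S| = 7.905 VA.
Step 10 — Power factor: PF = P/|S| = 0.2983 (leading).

(a) P = 2.358 W  (b) Q = -7.545 VAR  (c) S = 7.905 VA  (d) PF = 0.2983 (leading)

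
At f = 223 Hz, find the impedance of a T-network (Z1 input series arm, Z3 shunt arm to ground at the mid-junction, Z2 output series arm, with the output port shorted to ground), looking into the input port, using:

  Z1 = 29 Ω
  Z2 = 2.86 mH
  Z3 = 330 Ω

Step 1 — Angular frequency: ω = 2π·f = 2π·223 = 1401 rad/s.
Step 2 — Component impedances:
  Z1: Z = R = 29 Ω
  Z2: Z = jωL = j·1401·0.00286 = 0 + j4.007 Ω
  Z3: Z = R = 330 Ω
Step 3 — With the output port shorted to ground, the output series arm Z2 runs from the junction to ground; the shunt arm Z3 also runs from the junction to ground. They appear in parallel: Z3 || Z2 = 0.04865 + j4.007 Ω.
Step 4 — Series with input arm Z1: Z_in = Z1 + (Z3 || Z2) = 29.05 + j4.007 Ω = 29.32∠7.9° Ω.

Z = 29.05 + j4.007 Ω = 29.32∠7.9° Ω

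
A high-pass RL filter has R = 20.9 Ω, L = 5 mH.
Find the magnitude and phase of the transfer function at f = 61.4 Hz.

Step 1 — Angular frequency: ω = 2π·61.4 = 385.8 rad/s.
Step 2 — Transfer function: H(jω) = jωL/(R + jωL).
Step 3 — Numerator jωL = j·1.929; denominator R + jωL = 20.9 + j1.929.
Step 4 — H = 0.008446 + j0.09151.
Step 5 — Magnitude: |H| = 0.0919 (-20.7 dB); phase: φ = 84.7°.

|H| = 0.0919 (-20.7 dB), φ = 84.7°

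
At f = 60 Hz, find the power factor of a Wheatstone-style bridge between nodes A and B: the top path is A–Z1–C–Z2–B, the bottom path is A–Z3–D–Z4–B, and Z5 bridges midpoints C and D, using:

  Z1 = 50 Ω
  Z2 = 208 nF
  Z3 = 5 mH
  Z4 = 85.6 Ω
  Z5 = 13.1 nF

Step 1 — Angular frequency: ω = 2π·f = 2π·60 = 377 rad/s.
Step 2 — Component impedances:
  Z1: Z = R = 50 Ω
  Z2: Z = 1/(jωC) = -j/(ω·C) = 0 - j1.275e+04 Ω
  Z3: Z = jωL = j·377·0.005 = 0 + j1.885 Ω
  Z4: Z = R = 85.6 Ω
  Z5: Z = 1/(jωC) = -j/(ω·C) = 0 - j2.025e+05 Ω
Step 3 — Bridge requires nodal analysis (the Z5 bridge couples midpoints C and D, so the two paths cannot be reduced to a simple series/parallel combination). Setting node B to ground and injecting 1 A at node A, the 3-node admittance system at A, C, D solves to V_A = Z_AB = 85.62 + j1.31 Ω = 85.63∠0.9° Ω.
Step 4 — Power factor: PF = cos(φ) = Re(Z)/|Z| = 85.62/85.63 = 0.9999.
Step 5 — Type: Im(Z) = 1.31 ⇒ lagging (phase φ = 0.9°).

PF = 0.9999 (lagging, φ = 0.9°)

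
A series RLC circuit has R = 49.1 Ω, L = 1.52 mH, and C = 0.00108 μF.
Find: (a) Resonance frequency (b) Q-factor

Step 1 — Resonance condition Im(Z)=0 gives ω₀ = 1/√(LC).
Step 2 — ω₀ = 1/√(0.00152·1.08e-09) = 7.805e+05 rad/s.
Step 3 — f₀ = ω₀/(2π) = 1.242e+05 Hz.
Step 4 — Series Q: Q = ω₀L/R = 7.805e+05·0.00152/49.1 = 24.16.

(a) f₀ = 1.242e+05 Hz  (b) Q = 24.16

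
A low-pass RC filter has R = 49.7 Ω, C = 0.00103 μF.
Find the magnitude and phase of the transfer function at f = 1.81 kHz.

Step 1 — Angular frequency: ω = 2π·1810 = 1.137e+04 rad/s.
Step 2 — Transfer function: H(jω) = 1/(1 + jωRC).
Step 3 — Denominator: 1 + jωRC = 1 + j·1.137e+04·49.7·1.03e-09 = 1 + j0.0005822.
Step 4 — H = 1 - j0.0005822.
Step 5 — Magnitude: |H| = 1 (-0.0 dB); phase: φ = -0.0°.

|H| = 1 (-0.0 dB), φ = -0.0°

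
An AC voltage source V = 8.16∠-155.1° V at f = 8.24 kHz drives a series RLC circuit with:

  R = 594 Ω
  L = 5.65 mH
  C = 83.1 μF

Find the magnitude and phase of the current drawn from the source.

Step 1 — Angular frequency: ω = 2π·f = 2π·8240 = 5.177e+04 rad/s.
Step 2 — Component impedances:
  R: Z = R = 594 Ω
  L: Z = jωL = j·5.177e+04·0.00565 = 0 + j292.5 Ω
  C: Z = 1/(jωC) = -j/(ω·C) = 0 - j0.2324 Ω
Step 3 — Series combination: Z_total = R + L + C = 594 + j292.3 Ω = 662∠26.2° Ω.
Step 4 — Source phasor: V = 8.16∠-155.1° V = -7.401 - j3.436 V.
Step 5 — Ohm's law: I = V / Z_total = (-7.401 - j3.436) / (594 + j292.3) = -0.01232 + j0.0002797 A.
Step 6 — Convert to polar: |I| = 0.01233 A, ∠I = 178.7°.

I = 0.01233∠178.7° A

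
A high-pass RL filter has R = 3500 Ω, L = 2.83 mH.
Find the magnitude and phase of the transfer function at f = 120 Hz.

Step 1 — Angular frequency: ω = 2π·120 = 754 rad/s.
Step 2 — Transfer function: H(jω) = jωL/(R + jωL).
Step 3 — Numerator jωL = j·2.134; denominator R + jωL = 3500 + j2.134.
Step 4 — H = 3.717e-07 + j0.0006096.
Step 5 — Magnitude: |H| = 0.0006096 (-64.3 dB); phase: φ = 90.0°.

|H| = 0.0006096 (-64.3 dB), φ = 90.0°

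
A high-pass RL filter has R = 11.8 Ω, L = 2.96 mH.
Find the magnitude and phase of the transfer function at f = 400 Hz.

Step 1 — Angular frequency: ω = 2π·400 = 2513 rad/s.
Step 2 — Transfer function: H(jω) = jωL/(R + jωL).
Step 3 — Numerator jωL = j·7.439; denominator R + jωL = 11.8 + j7.439.
Step 4 — H = 0.2844 + j0.4511.
Step 5 — Magnitude: |H| = 0.5333 (-5.5 dB); phase: φ = 57.8°.

|H| = 0.5333 (-5.5 dB), φ = 57.8°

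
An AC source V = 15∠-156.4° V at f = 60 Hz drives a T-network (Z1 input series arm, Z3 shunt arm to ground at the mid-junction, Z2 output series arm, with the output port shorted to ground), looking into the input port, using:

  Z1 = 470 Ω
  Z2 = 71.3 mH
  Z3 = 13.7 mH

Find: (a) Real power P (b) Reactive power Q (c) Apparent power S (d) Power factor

Step 1 — Angular frequency: ω = 2π·f = 2π·60 = 377 rad/s.
Step 2 — Component impedances:
  Z1: Z = R = 470 Ω
  Z2: Z = jωL = j·377·0.0713 = 0 + j26.88 Ω
  Z3: Z = jωL = j·377·0.0137 = 0 + j5.165 Ω
Step 3 — With the output port shorted to ground, the output series arm Z2 runs from the junction to ground; the shunt arm Z3 also runs from the junction to ground. They appear in parallel: Z3 || Z2 = 0 + j4.332 Ω.
Step 4 — Series with input arm Z1: Z_in = Z1 + (Z3 || Z2) = 470 + j4.332 Ω = 470∠0.5° Ω.
Step 5 — Source phasor: V = 15∠-156.4° V = -13.75 - j6.005 V.
Step 6 — Current: I = V / Z = -0.02936 - j0.01251 A = 0.03191∠-156.9° A.
Step 7 — Complex power: S = V·I* = 0.4787 + j0.004412 VA.
Step 8 — Real power: P = Re(S) = 0.4787 W.
Step 9 — Reactive power: Q = Im(S) = 0.004412 VAR.
Step 10 — Apparent power: |S| = 0.4787 VA.
Step 11 — Power factor: PF = P/|S| = 1 (lagging).

(a) P = 0.4787 W  (b) Q = 0.004412 VAR  (c) S = 0.4787 VA  (d) PF = 1 (lagging)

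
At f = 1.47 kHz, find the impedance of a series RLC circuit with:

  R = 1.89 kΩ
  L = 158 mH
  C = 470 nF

Step 1 — Angular frequency: ω = 2π·f = 2π·1470 = 9236 rad/s.
Step 2 — Component impedances:
  R: Z = R = 1890 Ω
  L: Z = jωL = j·9236·0.158 = 0 + j1459 Ω
  C: Z = 1/(jωC) = -j/(ω·C) = 0 - j230.4 Ω
Step 3 — Series combination: Z_total = R + L + C = 1890 + j1229 Ω = 2254∠33.0° Ω.

Z = 1890 + j1229 Ω = 2254∠33.0° Ω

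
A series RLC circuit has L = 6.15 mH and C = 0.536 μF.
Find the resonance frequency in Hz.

Step 1 — Resonance condition Im(Z)=0 gives ω₀ = 1/√(LC).
Step 2 — ω₀ = 1/√(0.00615·5.36e-07) = 1.742e+04 rad/s.
Step 3 — f₀ = ω₀/(2π) = 2772 Hz.

f₀ = 2772 Hz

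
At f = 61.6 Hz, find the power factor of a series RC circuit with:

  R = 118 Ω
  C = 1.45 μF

Step 1 — Angular frequency: ω = 2π·f = 2π·61.6 = 387 rad/s.
Step 2 — Component impedances:
  R: Z = R = 118 Ω
  C: Z = 1/(jωC) = -j/(ω·C) = 0 - j1782 Ω
Step 3 — Series combination: Z_total = R + C = 118 - j1782 Ω = 1786∠-86.2° Ω.
Step 4 — Power factor: PF = cos(φ) = Re(Z)/|Z| = 118/1785.8 = 0.06608.
Step 5 — Type: Im(Z) = -1782 ⇒ leading (phase φ = -86.2°).

PF = 0.06608 (leading, φ = -86.2°)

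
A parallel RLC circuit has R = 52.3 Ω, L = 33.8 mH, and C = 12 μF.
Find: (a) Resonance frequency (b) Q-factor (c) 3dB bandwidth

Step 1 — Resonance: ω₀ = 1/√(LC) = 1/√(0.0338·1.2e-05) = 1570 rad/s.
Step 2 — f₀ = ω₀/(2π) = 249.9 Hz.
Step 3 — Parallel Q: Q = R/(ω₀L) = 52.3/(1570·0.0338) = 0.9854.
Step 4 — Bandwidth: Δω = ω₀/Q = 1593 rad/s; BW = Δω/(2π) = 253.6 Hz.

(a) f₀ = 249.9 Hz  (b) Q = 0.9854  (c) BW = 253.6 Hz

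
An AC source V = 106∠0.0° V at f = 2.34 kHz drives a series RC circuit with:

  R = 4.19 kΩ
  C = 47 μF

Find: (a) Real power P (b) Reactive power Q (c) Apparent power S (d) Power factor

Step 1 — Angular frequency: ω = 2π·f = 2π·2340 = 1.47e+04 rad/s.
Step 2 — Component impedances:
  R: Z = R = 4190 Ω
  C: Z = 1/(jωC) = -j/(ω·C) = 0 - j1.447 Ω
Step 3 — Series combination: Z_total = R + C = 4190 - j1.447 Ω = 4190∠-0.0° Ω.
Step 4 — Source phasor: V = 106∠0.0° V = 106 V.
Step 5 — Current: I = V / Z = 0.0253 + j8.737e-06 A = 0.0253∠0.0° A.
Step 6 — Complex power: S = V·I* = 2.682 - j0.0009262 VA.
Step 7 — Real power: P = Re(S) = 2.682 W.
Step 8 — Reactive power: Q = Im(S) = -0.0009262 VAR.
Step 9 — Apparent power: |S| = 2.682 VA.
Step 10 — Power factor: PF = P/|S| = 1 (leading).

(a) P = 2.682 W  (b) Q = -0.0009262 VAR  (c) S = 2.682 VA  (d) PF = 1 (leading)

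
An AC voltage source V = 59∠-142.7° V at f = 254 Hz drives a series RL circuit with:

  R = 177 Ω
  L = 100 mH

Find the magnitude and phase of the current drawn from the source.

Step 1 — Angular frequency: ω = 2π·f = 2π·254 = 1596 rad/s.
Step 2 — Component impedances:
  R: Z = R = 177 Ω
  L: Z = jωL = j·1596·0.1 = 0 + j159.6 Ω
Step 3 — Series combination: Z_total = R + L = 177 + j159.6 Ω = 238.3∠42.0° Ω.
Step 4 — Source phasor: V = 59∠-142.7° V = -46.93 - j35.75 V.
Step 5 — Ohm's law: I = V / Z_total = (-46.93 - j35.75) / (177 + j159.6) = -0.2467 + j0.02046 A.
Step 6 — Convert to polar: |I| = 0.2476 A, ∠I = 175.3°.

I = 0.2476∠175.3° A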